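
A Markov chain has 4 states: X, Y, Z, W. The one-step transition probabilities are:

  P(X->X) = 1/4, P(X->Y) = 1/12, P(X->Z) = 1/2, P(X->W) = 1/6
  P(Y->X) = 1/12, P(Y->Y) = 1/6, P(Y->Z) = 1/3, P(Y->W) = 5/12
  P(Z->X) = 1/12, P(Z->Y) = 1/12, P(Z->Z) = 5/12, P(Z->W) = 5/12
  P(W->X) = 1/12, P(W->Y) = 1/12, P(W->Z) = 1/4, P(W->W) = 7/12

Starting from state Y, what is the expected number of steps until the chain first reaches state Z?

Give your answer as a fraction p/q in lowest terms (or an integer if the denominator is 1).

Let h_i = expected steps to first reach Z from state i.
Boundary: h_Z = 0.
First-step equations for the other states:
  h_X = 1 + 1/4*h_X + 1/12*h_Y + 1/2*h_Z + 1/6*h_W
  h_Y = 1 + 1/12*h_X + 1/6*h_Y + 1/3*h_Z + 5/12*h_W
  h_W = 1 + 1/12*h_X + 1/12*h_Y + 1/4*h_Z + 7/12*h_W

Substituting h_Z = 0 and rearranging gives the linear system (I - Q) h = 1:
  [3/4, -1/12, -1/6] . (h_X, h_Y, h_W) = 1
  [-1/12, 5/6, -5/12] . (h_X, h_Y, h_W) = 1
  [-1/12, -1/12, 5/12] . (h_X, h_Y, h_W) = 1

Solving yields:
  h_X = 924/373
  h_Y = 1200/373
  h_W = 1320/373

Starting state is Y, so the expected hitting time is h_Y = 1200/373.

Answer: 1200/373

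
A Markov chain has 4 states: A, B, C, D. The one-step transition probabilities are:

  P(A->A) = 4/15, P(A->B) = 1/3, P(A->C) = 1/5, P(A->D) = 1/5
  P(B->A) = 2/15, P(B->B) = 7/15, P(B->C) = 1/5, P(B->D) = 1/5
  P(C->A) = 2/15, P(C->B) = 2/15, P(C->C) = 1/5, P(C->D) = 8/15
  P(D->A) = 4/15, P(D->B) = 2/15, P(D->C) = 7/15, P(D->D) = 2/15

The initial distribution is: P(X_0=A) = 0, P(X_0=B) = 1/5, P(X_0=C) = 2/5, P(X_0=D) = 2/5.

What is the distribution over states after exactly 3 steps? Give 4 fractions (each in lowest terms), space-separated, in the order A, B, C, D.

Answer: 3332/16875 473/1875 4643/16875 4643/16875

Derivation:
Propagating the distribution step by step (d_{t+1} = d_t * P):
d_0 = (A=0, B=1/5, C=2/5, D=2/5)
  d_1[A] = 0*4/15 + 1/5*2/15 + 2/5*2/15 + 2/5*4/15 = 14/75
  d_1[B] = 0*1/3 + 1/5*7/15 + 2/5*2/15 + 2/5*2/15 = 1/5
  d_1[C] = 0*1/5 + 1/5*1/5 + 2/5*1/5 + 2/5*7/15 = 23/75
  d_1[D] = 0*1/5 + 1/5*1/5 + 2/5*8/15 + 2/5*2/15 = 23/75
d_1 = (A=14/75, B=1/5, C=23/75, D=23/75)
  d_2[A] = 14/75*4/15 + 1/5*2/15 + 23/75*2/15 + 23/75*4/15 = 224/1125
  d_2[B] = 14/75*1/3 + 1/5*7/15 + 23/75*2/15 + 23/75*2/15 = 89/375
  d_2[C] = 14/75*1/5 + 1/5*1/5 + 23/75*1/5 + 23/75*7/15 = 317/1125
  d_2[D] = 14/75*1/5 + 1/5*1/5 + 23/75*8/15 + 23/75*2/15 = 317/1125
d_2 = (A=224/1125, B=89/375, C=317/1125, D=317/1125)
  d_3[A] = 224/1125*4/15 + 89/375*2/15 + 317/1125*2/15 + 317/1125*4/15 = 3332/16875
  d_3[B] = 224/1125*1/3 + 89/375*7/15 + 317/1125*2/15 + 317/1125*2/15 = 473/1875
  d_3[C] = 224/1125*1/5 + 89/375*1/5 + 317/1125*1/5 + 317/1125*7/15 = 4643/16875
  d_3[D] = 224/1125*1/5 + 89/375*1/5 + 317/1125*8/15 + 317/1125*2/15 = 4643/16875
d_3 = (A=3332/16875, B=473/1875, C=4643/16875, D=4643/16875)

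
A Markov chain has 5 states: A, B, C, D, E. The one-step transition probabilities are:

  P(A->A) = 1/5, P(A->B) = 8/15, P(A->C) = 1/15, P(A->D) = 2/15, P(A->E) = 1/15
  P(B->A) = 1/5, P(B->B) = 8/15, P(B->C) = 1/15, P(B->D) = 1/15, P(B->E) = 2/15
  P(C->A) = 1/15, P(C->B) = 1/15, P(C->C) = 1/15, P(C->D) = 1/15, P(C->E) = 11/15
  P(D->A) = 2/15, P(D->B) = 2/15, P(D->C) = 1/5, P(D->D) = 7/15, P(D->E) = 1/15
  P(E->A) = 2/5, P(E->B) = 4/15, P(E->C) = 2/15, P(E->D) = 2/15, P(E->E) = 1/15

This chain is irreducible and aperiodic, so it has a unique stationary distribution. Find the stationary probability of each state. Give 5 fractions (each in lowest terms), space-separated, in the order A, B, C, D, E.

The stationary distribution satisfies pi = pi * P, i.e.:
  pi_A = 1/5*pi_A + 1/5*pi_B + 1/15*pi_C + 2/15*pi_D + 2/5*pi_E
  pi_B = 8/15*pi_A + 8/15*pi_B + 1/15*pi_C + 2/15*pi_D + 4/15*pi_E
  pi_C = 1/15*pi_A + 1/15*pi_B + 1/15*pi_C + 1/5*pi_D + 2/15*pi_E
  pi_D = 2/15*pi_A + 1/15*pi_B + 1/15*pi_C + 7/15*pi_D + 2/15*pi_E
  pi_E = 1/15*pi_A + 2/15*pi_B + 11/15*pi_C + 1/15*pi_D + 1/15*pi_E
with normalization: pi_A + pi_B + pi_C + pi_D + pi_E = 1.

Using the first 4 balance equations plus normalization, the linear system A*pi = b is:
  [-4/5, 1/5, 1/15, 2/15, 2/5] . pi = 0
  [8/15, -7/15, 1/15, 2/15, 4/15] . pi = 0
  [1/15, 1/15, -14/15, 1/5, 2/15] . pi = 0
  [2/15, 1/15, 1/15, -8/15, 2/15] . pi = 0
  [1, 1, 1, 1, 1] . pi = 1

Solving yields:
  pi_A = 414/1987
  pi_B = 1531/3974
  pi_C = 387/3974
  pi_D = 603/3974
  pi_E = 625/3974

Verification (pi * P):
  414/1987*1/5 + 1531/3974*1/5 + 387/3974*1/15 + 603/3974*2/15 + 625/3974*2/5 = 414/1987 = pi_A  (ok)
  414/1987*8/15 + 1531/3974*8/15 + 387/3974*1/15 + 603/3974*2/15 + 625/3974*4/15 = 1531/3974 = pi_B  (ok)
  414/1987*1/15 + 1531/3974*1/15 + 387/3974*1/15 + 603/3974*1/5 + 625/3974*2/15 = 387/3974 = pi_C  (ok)
  414/1987*2/15 + 1531/3974*1/15 + 387/3974*1/15 + 603/3974*7/15 + 625/3974*2/15 = 603/3974 = pi_D  (ok)
  414/1987*1/15 + 1531/3974*2/15 + 387/3974*11/15 + 603/3974*1/15 + 625/3974*1/15 = 625/3974 = pi_E  (ok)

Answer: 414/1987 1531/3974 387/3974 603/3974 625/3974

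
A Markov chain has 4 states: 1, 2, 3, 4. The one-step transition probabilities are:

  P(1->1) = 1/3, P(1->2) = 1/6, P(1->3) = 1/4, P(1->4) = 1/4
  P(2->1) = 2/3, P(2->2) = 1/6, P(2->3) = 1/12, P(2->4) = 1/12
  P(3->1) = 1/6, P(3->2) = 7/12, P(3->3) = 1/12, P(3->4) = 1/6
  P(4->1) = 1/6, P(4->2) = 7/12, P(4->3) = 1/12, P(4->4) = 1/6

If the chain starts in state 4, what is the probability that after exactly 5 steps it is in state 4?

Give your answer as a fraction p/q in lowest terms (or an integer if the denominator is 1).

Computing P^5 by repeated multiplication:
P^1 =
  1: [1/3, 1/6, 1/4, 1/4]
  2: [2/3, 1/6, 1/12, 1/12]
  3: [1/6, 7/12, 1/12, 1/6]
  4: [1/6, 7/12, 1/12, 1/6]
P^2 =
  1: [11/36, 3/8, 5/36, 13/72]
  2: [13/36, 17/72, 7/36, 5/24]
  3: [35/72, 13/48, 1/9, 19/144]
  4: [35/72, 13/48, 1/9, 19/144]
P^3 =
  1: [175/432, 259/864, 29/216, 139/864]
  2: [149/432, 289/864, 31/216, 17/96]
  3: [331/864, 463/1728, 71/432, 319/1728]
  4: [331/864, 463/1728, 71/432, 319/1728]
P^4 =
  1: [1991/5184, 1001/3456, 391/2592, 1819/10368]
  2: [2029/5184, 3113/10368, 365/2592, 193/1152]
  3: [3779/10368, 719/2304, 763/5184, 3655/20736]
  4: [3779/10368, 719/2304, 763/5184, 3655/20736]
P^5 =
  1: [23359/62208, 37651/124416, 4583/31104, 21715/124416]
  2: [23765/62208, 36721/124416, 4621/31104, 803/4608]
  3: [47707/124416, 75007/248832, 8963/62208, 42559/248832]
  4: [47707/124416, 75007/248832, 8963/62208, 42559/248832]

(P^5)[4 -> 4] = 42559/248832

Answer: 42559/248832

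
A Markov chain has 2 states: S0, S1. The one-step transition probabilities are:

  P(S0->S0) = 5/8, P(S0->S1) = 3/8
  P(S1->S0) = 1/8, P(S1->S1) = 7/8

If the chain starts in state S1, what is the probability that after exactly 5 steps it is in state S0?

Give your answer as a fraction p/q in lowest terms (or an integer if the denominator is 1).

Answer: 31/128

Derivation:
Computing P^5 by repeated multiplication:
P^1 =
  S0: [5/8, 3/8]
  S1: [1/8, 7/8]
P^2 =
  S0: [7/16, 9/16]
  S1: [3/16, 13/16]
P^3 =
  S0: [11/32, 21/32]
  S1: [7/32, 25/32]
P^4 =
  S0: [19/64, 45/64]
  S1: [15/64, 49/64]
P^5 =
  S0: [35/128, 93/128]
  S1: [31/128, 97/128]

(P^5)[S1 -> S0] = 31/128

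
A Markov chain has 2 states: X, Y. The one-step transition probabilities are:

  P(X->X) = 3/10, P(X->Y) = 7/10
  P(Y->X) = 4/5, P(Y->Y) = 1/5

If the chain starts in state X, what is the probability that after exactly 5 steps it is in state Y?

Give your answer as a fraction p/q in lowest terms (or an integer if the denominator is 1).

Answer: 77/160

Derivation:
Computing P^5 by repeated multiplication:
P^1 =
  X: [3/10, 7/10]
  Y: [4/5, 1/5]
P^2 =
  X: [13/20, 7/20]
  Y: [2/5, 3/5]
P^3 =
  X: [19/40, 21/40]
  Y: [3/5, 2/5]
P^4 =
  X: [9/16, 7/16]
  Y: [1/2, 1/2]
P^5 =
  X: [83/160, 77/160]
  Y: [11/20, 9/20]

(P^5)[X -> Y] = 77/160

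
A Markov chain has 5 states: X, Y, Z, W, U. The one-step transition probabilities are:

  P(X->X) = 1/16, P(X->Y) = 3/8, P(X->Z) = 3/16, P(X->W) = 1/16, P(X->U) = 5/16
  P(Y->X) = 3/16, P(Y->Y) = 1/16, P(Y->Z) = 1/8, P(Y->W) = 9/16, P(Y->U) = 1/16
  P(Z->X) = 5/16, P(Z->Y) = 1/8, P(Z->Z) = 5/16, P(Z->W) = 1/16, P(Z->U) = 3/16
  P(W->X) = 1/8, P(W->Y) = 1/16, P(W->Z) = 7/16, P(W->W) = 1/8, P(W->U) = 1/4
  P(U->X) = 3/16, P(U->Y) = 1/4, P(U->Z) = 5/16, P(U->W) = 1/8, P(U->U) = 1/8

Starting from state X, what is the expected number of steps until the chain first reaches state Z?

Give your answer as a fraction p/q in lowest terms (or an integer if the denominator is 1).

Answer: 10576/2633

Derivation:
Let h_i = expected steps to first reach Z from state i.
Boundary: h_Z = 0.
First-step equations for the other states:
  h_X = 1 + 1/16*h_X + 3/8*h_Y + 3/16*h_Z + 1/16*h_W + 5/16*h_U
  h_Y = 1 + 3/16*h_X + 1/16*h_Y + 1/8*h_Z + 9/16*h_W + 1/16*h_U
  h_W = 1 + 1/8*h_X + 1/16*h_Y + 7/16*h_Z + 1/8*h_W + 1/4*h_U
  h_U = 1 + 3/16*h_X + 1/4*h_Y + 5/16*h_Z + 1/8*h_W + 1/8*h_U

Substituting h_Z = 0 and rearranging gives the linear system (I - Q) h = 1:
  [15/16, -3/8, -1/16, -5/16] . (h_X, h_Y, h_W, h_U) = 1
  [-3/16, 15/16, -9/16, -1/16] . (h_X, h_Y, h_W, h_U) = 1
  [-1/8, -1/16, 7/8, -1/4] . (h_X, h_Y, h_W, h_U) = 1
  [-3/16, -1/4, -1/8, 7/8] . (h_X, h_Y, h_W, h_U) = 1

Solving yields:
  h_X = 10576/2633
  h_Y = 10304/2633
  h_W = 7928/2633
  h_U = 9352/2633

Starting state is X, so the expected hitting time is h_X = 10576/2633.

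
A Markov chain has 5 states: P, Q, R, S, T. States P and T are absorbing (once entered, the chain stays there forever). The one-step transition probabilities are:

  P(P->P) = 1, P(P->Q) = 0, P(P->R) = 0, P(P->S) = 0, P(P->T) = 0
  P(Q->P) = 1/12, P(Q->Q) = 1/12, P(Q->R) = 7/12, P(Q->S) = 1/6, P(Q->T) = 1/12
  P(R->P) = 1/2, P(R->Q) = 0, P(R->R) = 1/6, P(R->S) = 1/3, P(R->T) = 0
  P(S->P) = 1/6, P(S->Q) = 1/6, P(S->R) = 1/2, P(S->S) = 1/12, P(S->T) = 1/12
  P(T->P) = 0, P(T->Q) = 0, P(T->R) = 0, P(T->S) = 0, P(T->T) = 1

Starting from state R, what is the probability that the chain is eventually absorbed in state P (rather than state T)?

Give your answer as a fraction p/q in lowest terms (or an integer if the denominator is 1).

Answer: 399/425

Derivation:
Let a_i = P(absorbed in P | start in state i).
Boundary conditions: a_P = 1, a_T = 0.
For each transient state i, a_i = sum_j P(i->j) * a_j:
  a_Q = 1/12*a_P + 1/12*a_Q + 7/12*a_R + 1/6*a_S + 1/12*a_T
  a_R = 1/2*a_P + 0*a_Q + 1/6*a_R + 1/3*a_S + 0*a_T
  a_S = 1/6*a_P + 1/6*a_Q + 1/2*a_R + 1/12*a_S + 1/12*a_T

Substituting a_P = 1 and a_T = 0, rearrange to (I - Q) a = r where r[i] = P(i -> P):
  [11/12, -7/12, -1/6] . (a_Q, a_R, a_S) = 1/12
  [0, 5/6, -1/3] . (a_Q, a_R, a_S) = 1/2
  [-1/6, -1/2, 11/12] . (a_Q, a_R, a_S) = 1/6

Solving yields:
  a_Q = 358/425
  a_R = 399/425
  a_S = 72/85

Starting state is R, so the absorption probability is a_R = 399/425.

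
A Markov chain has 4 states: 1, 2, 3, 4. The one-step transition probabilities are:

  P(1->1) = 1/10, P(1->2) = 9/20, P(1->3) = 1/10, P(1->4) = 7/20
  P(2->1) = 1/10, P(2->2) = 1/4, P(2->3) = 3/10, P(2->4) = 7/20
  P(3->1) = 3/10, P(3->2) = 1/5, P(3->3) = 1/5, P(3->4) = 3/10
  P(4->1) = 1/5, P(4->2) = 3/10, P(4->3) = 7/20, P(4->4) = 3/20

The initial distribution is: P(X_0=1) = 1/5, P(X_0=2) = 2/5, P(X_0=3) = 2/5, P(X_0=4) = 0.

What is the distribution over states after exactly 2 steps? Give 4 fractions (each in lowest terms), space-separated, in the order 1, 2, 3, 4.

Propagating the distribution step by step (d_{t+1} = d_t * P):
d_0 = (1=1/5, 2=2/5, 3=2/5, 4=0)
  d_1[1] = 1/5*1/10 + 2/5*1/10 + 2/5*3/10 + 0*1/5 = 9/50
  d_1[2] = 1/5*9/20 + 2/5*1/4 + 2/5*1/5 + 0*3/10 = 27/100
  d_1[3] = 1/5*1/10 + 2/5*3/10 + 2/5*1/5 + 0*7/20 = 11/50
  d_1[4] = 1/5*7/20 + 2/5*7/20 + 2/5*3/10 + 0*3/20 = 33/100
d_1 = (1=9/50, 2=27/100, 3=11/50, 4=33/100)
  d_2[1] = 9/50*1/10 + 27/100*1/10 + 11/50*3/10 + 33/100*1/5 = 177/1000
  d_2[2] = 9/50*9/20 + 27/100*1/4 + 11/50*1/5 + 33/100*3/10 = 583/2000
  d_2[3] = 9/50*1/10 + 27/100*3/10 + 11/50*1/5 + 33/100*7/20 = 517/2000
  d_2[4] = 9/50*7/20 + 27/100*7/20 + 11/50*3/10 + 33/100*3/20 = 273/1000
d_2 = (1=177/1000, 2=583/2000, 3=517/2000, 4=273/1000)

Answer: 177/1000 583/2000 517/2000 273/1000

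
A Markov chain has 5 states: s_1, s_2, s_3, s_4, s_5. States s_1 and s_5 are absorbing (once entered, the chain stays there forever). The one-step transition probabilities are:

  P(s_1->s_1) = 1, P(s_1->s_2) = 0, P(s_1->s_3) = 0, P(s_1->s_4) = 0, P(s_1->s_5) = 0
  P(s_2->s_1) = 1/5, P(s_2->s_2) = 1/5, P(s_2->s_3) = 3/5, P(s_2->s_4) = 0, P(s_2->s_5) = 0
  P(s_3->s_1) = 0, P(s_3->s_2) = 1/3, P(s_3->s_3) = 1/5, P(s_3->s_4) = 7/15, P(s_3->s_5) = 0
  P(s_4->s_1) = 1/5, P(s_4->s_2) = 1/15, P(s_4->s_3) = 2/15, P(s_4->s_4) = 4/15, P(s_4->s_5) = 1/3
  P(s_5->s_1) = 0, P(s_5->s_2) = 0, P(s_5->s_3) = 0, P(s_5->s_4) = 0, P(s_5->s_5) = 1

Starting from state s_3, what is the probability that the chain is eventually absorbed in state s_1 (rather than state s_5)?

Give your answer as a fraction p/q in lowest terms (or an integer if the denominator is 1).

Let a_i = P(absorbed in s_1 | start in state i).
Boundary conditions: a_s_1 = 1, a_s_5 = 0.
For each transient state i, a_i = sum_j P(i->j) * a_j:
  a_s_2 = 1/5*a_s_1 + 1/5*a_s_2 + 3/5*a_s_3 + 0*a_s_4 + 0*a_s_5
  a_s_3 = 0*a_s_1 + 1/3*a_s_2 + 1/5*a_s_3 + 7/15*a_s_4 + 0*a_s_5
  a_s_4 = 1/5*a_s_1 + 1/15*a_s_2 + 2/15*a_s_3 + 4/15*a_s_4 + 1/3*a_s_5

Substituting a_s_1 = 1 and a_s_5 = 0, rearrange to (I - Q) a = r where r[i] = P(i -> s_1):
  [4/5, -3/5, 0] . (a_s_2, a_s_3, a_s_4) = 1/5
  [-1/3, 4/5, -7/15] . (a_s_2, a_s_3, a_s_4) = 0
  [-1/15, -2/15, 11/15] . (a_s_2, a_s_3, a_s_4) = 1/5

Solving yields:
  a_s_2 = 181/286
  a_s_3 = 73/143
  a_s_4 = 11/26

Starting state is s_3, so the absorption probability is a_s_3 = 73/143.

Answer: 73/143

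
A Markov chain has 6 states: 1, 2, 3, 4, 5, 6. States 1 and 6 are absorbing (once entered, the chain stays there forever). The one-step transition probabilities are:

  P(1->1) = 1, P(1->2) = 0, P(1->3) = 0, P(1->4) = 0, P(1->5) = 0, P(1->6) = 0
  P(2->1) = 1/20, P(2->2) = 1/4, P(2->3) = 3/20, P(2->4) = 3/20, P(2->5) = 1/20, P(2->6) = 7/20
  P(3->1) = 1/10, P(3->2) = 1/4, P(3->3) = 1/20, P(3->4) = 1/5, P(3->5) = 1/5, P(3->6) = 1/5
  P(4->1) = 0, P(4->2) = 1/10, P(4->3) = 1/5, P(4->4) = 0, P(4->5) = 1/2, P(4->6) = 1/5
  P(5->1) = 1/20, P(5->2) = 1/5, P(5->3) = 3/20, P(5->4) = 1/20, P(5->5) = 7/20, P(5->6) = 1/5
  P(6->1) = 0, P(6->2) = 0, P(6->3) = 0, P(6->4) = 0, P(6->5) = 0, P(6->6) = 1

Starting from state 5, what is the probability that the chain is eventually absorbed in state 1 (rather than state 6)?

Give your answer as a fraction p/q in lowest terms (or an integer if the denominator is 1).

Answer: 4636/25007

Derivation:
Let a_i = P(absorbed in 1 | start in state i).
Boundary conditions: a_1 = 1, a_6 = 0.
For each transient state i, a_i = sum_j P(i->j) * a_j:
  a_2 = 1/20*a_1 + 1/4*a_2 + 3/20*a_3 + 3/20*a_4 + 1/20*a_5 + 7/20*a_6
  a_3 = 1/10*a_1 + 1/4*a_2 + 1/20*a_3 + 1/5*a_4 + 1/5*a_5 + 1/5*a_6
  a_4 = 0*a_1 + 1/10*a_2 + 1/5*a_3 + 0*a_4 + 1/2*a_5 + 1/5*a_6
  a_5 = 1/20*a_1 + 1/5*a_2 + 3/20*a_3 + 1/20*a_4 + 7/20*a_5 + 1/5*a_6

Substituting a_1 = 1 and a_6 = 0, rearrange to (I - Q) a = r where r[i] = P(i -> 1):
  [3/4, -3/20, -3/20, -1/20] . (a_2, a_3, a_4, a_5) = 1/20
  [-1/4, 19/20, -1/5, -1/5] . (a_2, a_3, a_4, a_5) = 1/10
  [-1/10, -1/5, 1, -1/2] . (a_2, a_3, a_4, a_5) = 0
  [-1/5, -3/20, -1/20, 13/20] . (a_2, a_3, a_4, a_5) = 1/20

Solving yields:
  a_2 = 3814/25007
  a_3 = 5408/25007
  a_4 = 3781/25007
  a_5 = 4636/25007

Starting state is 5, so the absorption probability is a_5 = 4636/25007.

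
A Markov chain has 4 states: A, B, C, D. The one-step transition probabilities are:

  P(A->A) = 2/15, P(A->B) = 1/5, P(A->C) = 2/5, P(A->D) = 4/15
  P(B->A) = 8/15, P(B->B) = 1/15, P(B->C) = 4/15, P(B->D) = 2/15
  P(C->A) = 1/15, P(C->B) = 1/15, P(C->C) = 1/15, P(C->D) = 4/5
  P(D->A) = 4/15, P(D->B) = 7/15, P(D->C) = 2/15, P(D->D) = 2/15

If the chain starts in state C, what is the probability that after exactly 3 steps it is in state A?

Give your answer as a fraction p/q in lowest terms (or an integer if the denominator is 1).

Computing P^3 by repeated multiplication:
P^1 =
  A: [2/15, 1/5, 2/5, 4/15]
  B: [8/15, 1/15, 4/15, 2/15]
  C: [1/15, 1/15, 1/15, 4/5]
  D: [4/15, 7/15, 2/15, 2/15]
P^2 =
  A: [2/9, 43/225, 38/225, 94/225]
  B: [4/25, 43/225, 4/15, 86/225]
  C: [59/225, 89/225, 7/45, 14/75]
  D: [74/225, 7/45, 58/225, 58/225]
P^3 =
  A: [286/1125, 889/3375, 698/3375, 62/225]
  B: [164/675, 271/1125, 124/675, 374/1125]
  C: [1033/3375, 119/675, 829/3375, 34/125]
  D: [718/3375, 721/3375, 758/3375, 1178/3375]

(P^3)[C -> A] = 1033/3375

Answer: 1033/3375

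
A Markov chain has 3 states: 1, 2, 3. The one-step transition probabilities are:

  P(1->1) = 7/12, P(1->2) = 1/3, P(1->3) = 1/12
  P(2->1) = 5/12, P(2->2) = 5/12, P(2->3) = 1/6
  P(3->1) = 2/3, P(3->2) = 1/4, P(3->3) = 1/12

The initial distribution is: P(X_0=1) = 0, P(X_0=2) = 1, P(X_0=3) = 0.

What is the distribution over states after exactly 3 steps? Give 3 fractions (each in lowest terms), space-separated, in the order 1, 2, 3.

Answer: 923/1728 305/864 65/576

Derivation:
Propagating the distribution step by step (d_{t+1} = d_t * P):
d_0 = (1=0, 2=1, 3=0)
  d_1[1] = 0*7/12 + 1*5/12 + 0*2/3 = 5/12
  d_1[2] = 0*1/3 + 1*5/12 + 0*1/4 = 5/12
  d_1[3] = 0*1/12 + 1*1/6 + 0*1/12 = 1/6
d_1 = (1=5/12, 2=5/12, 3=1/6)
  d_2[1] = 5/12*7/12 + 5/12*5/12 + 1/6*2/3 = 19/36
  d_2[2] = 5/12*1/3 + 5/12*5/12 + 1/6*1/4 = 17/48
  d_2[3] = 5/12*1/12 + 5/12*1/6 + 1/6*1/12 = 17/144
d_2 = (1=19/36, 2=17/48, 3=17/144)
  d_3[1] = 19/36*7/12 + 17/48*5/12 + 17/144*2/3 = 923/1728
  d_3[2] = 19/36*1/3 + 17/48*5/12 + 17/144*1/4 = 305/864
  d_3[3] = 19/36*1/12 + 17/48*1/6 + 17/144*1/12 = 65/576
d_3 = (1=923/1728, 2=305/864, 3=65/576)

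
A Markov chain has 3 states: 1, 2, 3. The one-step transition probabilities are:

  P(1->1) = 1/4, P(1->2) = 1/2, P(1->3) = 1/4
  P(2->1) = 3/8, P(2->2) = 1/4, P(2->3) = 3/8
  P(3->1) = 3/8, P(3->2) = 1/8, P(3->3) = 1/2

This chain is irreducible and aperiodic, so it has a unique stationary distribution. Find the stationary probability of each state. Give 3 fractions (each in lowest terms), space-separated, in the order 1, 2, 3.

The stationary distribution satisfies pi = pi * P, i.e.:
  pi_1 = 1/4*pi_1 + 3/8*pi_2 + 3/8*pi_3
  pi_2 = 1/2*pi_1 + 1/4*pi_2 + 1/8*pi_3
  pi_3 = 1/4*pi_1 + 3/8*pi_2 + 1/2*pi_3
with normalization: pi_1 + pi_2 + pi_3 = 1.

Using the first 2 balance equations plus normalization, the linear system A*pi = b is:
  [-3/4, 3/8, 3/8] . pi = 0
  [1/2, -3/4, 1/8] . pi = 0
  [1, 1, 1] . pi = 1

Solving yields:
  pi_1 = 1/3
  pi_2 = 2/7
  pi_3 = 8/21

Verification (pi * P):
  1/3*1/4 + 2/7*3/8 + 8/21*3/8 = 1/3 = pi_1  (ok)
  1/3*1/2 + 2/7*1/4 + 8/21*1/8 = 2/7 = pi_2  (ok)
  1/3*1/4 + 2/7*3/8 + 8/21*1/2 = 8/21 = pi_3  (ok)

Answer: 1/3 2/7 8/21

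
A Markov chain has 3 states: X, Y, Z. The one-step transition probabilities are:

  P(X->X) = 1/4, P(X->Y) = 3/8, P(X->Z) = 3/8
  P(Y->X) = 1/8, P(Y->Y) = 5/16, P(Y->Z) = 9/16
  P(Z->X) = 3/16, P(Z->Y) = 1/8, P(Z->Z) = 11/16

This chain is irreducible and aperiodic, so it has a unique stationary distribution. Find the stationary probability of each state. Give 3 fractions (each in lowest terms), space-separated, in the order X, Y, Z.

Answer: 37/199 42/199 120/199

Derivation:
The stationary distribution satisfies pi = pi * P, i.e.:
  pi_X = 1/4*pi_X + 1/8*pi_Y + 3/16*pi_Z
  pi_Y = 3/8*pi_X + 5/16*pi_Y + 1/8*pi_Z
  pi_Z = 3/8*pi_X + 9/16*pi_Y + 11/16*pi_Z
with normalization: pi_X + pi_Y + pi_Z = 1.

Using the first 2 balance equations plus normalization, the linear system A*pi = b is:
  [-3/4, 1/8, 3/16] . pi = 0
  [3/8, -11/16, 1/8] . pi = 0
  [1, 1, 1] . pi = 1

Solving yields:
  pi_X = 37/199
  pi_Y = 42/199
  pi_Z = 120/199

Verification (pi * P):
  37/199*1/4 + 42/199*1/8 + 120/199*3/16 = 37/199 = pi_X  (ok)
  37/199*3/8 + 42/199*5/16 + 120/199*1/8 = 42/199 = pi_Y  (ok)
  37/199*3/8 + 42/199*9/16 + 120/199*11/16 = 120/199 = pi_Z  (ok)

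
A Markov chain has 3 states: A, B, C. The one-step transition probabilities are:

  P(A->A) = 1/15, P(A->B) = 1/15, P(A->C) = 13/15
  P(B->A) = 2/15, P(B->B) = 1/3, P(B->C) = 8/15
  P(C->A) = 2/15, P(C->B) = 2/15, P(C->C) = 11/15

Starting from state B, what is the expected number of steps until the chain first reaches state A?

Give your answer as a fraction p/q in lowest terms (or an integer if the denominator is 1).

Let h_i = expected steps to first reach A from state i.
Boundary: h_A = 0.
First-step equations for the other states:
  h_B = 1 + 2/15*h_A + 1/3*h_B + 8/15*h_C
  h_C = 1 + 2/15*h_A + 2/15*h_B + 11/15*h_C

Substituting h_A = 0 and rearranging gives the linear system (I - Q) h = 1:
  [2/3, -8/15] . (h_B, h_C) = 1
  [-2/15, 4/15] . (h_B, h_C) = 1

Solving yields:
  h_B = 15/2
  h_C = 15/2

Starting state is B, so the expected hitting time is h_B = 15/2.

Answer: 15/2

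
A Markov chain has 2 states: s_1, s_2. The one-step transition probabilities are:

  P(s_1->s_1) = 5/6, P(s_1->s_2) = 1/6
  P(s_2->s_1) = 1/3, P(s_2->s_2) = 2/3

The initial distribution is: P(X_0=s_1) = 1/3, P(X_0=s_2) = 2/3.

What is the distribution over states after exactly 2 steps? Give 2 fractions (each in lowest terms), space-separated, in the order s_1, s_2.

Answer: 7/12 5/12

Derivation:
Propagating the distribution step by step (d_{t+1} = d_t * P):
d_0 = (s_1=1/3, s_2=2/3)
  d_1[s_1] = 1/3*5/6 + 2/3*1/3 = 1/2
  d_1[s_2] = 1/3*1/6 + 2/3*2/3 = 1/2
d_1 = (s_1=1/2, s_2=1/2)
  d_2[s_1] = 1/2*5/6 + 1/2*1/3 = 7/12
  d_2[s_2] = 1/2*1/6 + 1/2*2/3 = 5/12
d_2 = (s_1=7/12, s_2=5/12)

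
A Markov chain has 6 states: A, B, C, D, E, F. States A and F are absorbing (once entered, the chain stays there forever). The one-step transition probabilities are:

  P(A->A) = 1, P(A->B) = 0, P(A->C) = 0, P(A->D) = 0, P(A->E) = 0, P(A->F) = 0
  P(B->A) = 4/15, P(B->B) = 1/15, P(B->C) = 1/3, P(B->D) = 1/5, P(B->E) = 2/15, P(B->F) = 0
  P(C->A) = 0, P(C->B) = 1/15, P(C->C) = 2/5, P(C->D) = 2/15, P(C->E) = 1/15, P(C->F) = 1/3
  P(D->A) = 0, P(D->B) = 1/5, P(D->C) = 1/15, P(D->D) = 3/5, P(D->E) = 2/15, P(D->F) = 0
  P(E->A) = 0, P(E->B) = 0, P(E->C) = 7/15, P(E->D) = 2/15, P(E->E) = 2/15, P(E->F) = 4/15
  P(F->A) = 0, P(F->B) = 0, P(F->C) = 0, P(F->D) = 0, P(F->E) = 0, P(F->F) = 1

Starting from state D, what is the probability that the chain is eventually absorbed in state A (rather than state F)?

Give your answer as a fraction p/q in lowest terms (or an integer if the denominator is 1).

Answer: 476/1937

Derivation:
Let a_i = P(absorbed in A | start in state i).
Boundary conditions: a_A = 1, a_F = 0.
For each transient state i, a_i = sum_j P(i->j) * a_j:
  a_B = 4/15*a_A + 1/15*a_B + 1/3*a_C + 1/5*a_D + 2/15*a_E + 0*a_F
  a_C = 0*a_A + 1/15*a_B + 2/5*a_C + 2/15*a_D + 1/15*a_E + 1/3*a_F
  a_D = 0*a_A + 1/5*a_B + 1/15*a_C + 3/5*a_D + 2/15*a_E + 0*a_F
  a_E = 0*a_A + 0*a_B + 7/15*a_C + 2/15*a_D + 2/15*a_E + 4/15*a_F

Substituting a_A = 1 and a_F = 0, rearrange to (I - Q) a = r where r[i] = P(i -> A):
  [14/15, -1/3, -1/5, -2/15] . (a_B, a_C, a_D, a_E) = 4/15
  [-1/15, 3/5, -2/15, -1/15] . (a_B, a_C, a_D, a_E) = 0
  [-1/5, -1/15, 2/5, -2/15] . (a_B, a_C, a_D, a_E) = 0
  [0, -7/15, -2/15, 13/15] . (a_B, a_C, a_D, a_E) = 0

Solving yields:
  a_B = 2272/5811
  a_C = 632/5811
  a_D = 476/1937
  a_E = 560/5811

Starting state is D, so the absorption probability is a_D = 476/1937.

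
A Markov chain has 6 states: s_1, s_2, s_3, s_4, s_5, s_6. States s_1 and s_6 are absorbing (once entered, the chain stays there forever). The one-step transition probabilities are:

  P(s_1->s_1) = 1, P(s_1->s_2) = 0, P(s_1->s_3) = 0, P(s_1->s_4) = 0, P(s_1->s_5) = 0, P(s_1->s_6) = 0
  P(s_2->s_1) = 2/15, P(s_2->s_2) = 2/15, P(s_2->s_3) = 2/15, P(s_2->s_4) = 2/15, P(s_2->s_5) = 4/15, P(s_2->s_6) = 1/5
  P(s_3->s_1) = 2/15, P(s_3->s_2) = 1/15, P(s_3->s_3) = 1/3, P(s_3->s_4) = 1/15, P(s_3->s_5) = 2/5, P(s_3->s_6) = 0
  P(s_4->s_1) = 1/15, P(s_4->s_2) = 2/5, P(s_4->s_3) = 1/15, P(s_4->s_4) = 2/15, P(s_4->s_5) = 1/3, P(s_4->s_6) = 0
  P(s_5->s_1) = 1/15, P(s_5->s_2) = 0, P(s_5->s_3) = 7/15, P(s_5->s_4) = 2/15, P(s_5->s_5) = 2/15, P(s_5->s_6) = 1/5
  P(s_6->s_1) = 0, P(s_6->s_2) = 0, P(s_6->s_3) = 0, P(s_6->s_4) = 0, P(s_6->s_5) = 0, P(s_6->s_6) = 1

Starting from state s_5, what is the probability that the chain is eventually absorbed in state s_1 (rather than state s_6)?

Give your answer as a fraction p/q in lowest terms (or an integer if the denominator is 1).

Answer: 781/1667

Derivation:
Let a_i = P(absorbed in s_1 | start in state i).
Boundary conditions: a_s_1 = 1, a_s_6 = 0.
For each transient state i, a_i = sum_j P(i->j) * a_j:
  a_s_2 = 2/15*a_s_1 + 2/15*a_s_2 + 2/15*a_s_3 + 2/15*a_s_4 + 4/15*a_s_5 + 1/5*a_s_6
  a_s_3 = 2/15*a_s_1 + 1/15*a_s_2 + 1/3*a_s_3 + 1/15*a_s_4 + 2/5*a_s_5 + 0*a_s_6
  a_s_4 = 1/15*a_s_1 + 2/5*a_s_2 + 1/15*a_s_3 + 2/15*a_s_4 + 1/3*a_s_5 + 0*a_s_6
  a_s_5 = 1/15*a_s_1 + 0*a_s_2 + 7/15*a_s_3 + 2/15*a_s_4 + 2/15*a_s_5 + 1/5*a_s_6

Substituting a_s_1 = 1 and a_s_6 = 0, rearrange to (I - Q) a = r where r[i] = P(i -> s_1):
  [13/15, -2/15, -2/15, -4/15] . (a_s_2, a_s_3, a_s_4, a_s_5) = 2/15
  [-1/15, 2/3, -1/15, -2/5] . (a_s_2, a_s_3, a_s_4, a_s_5) = 2/15
  [-2/5, -1/15, 13/15, -1/3] . (a_s_2, a_s_3, a_s_4, a_s_5) = 1/15
  [0, -7/15, -2/15, 13/15] . (a_s_2, a_s_3, a_s_4, a_s_5) = 1/15

Solving yields:
  a_s_2 = 778/1667
  a_s_3 = 966/1667
  a_s_4 = 862/1667
  a_s_5 = 781/1667

Starting state is s_5, so the absorption probability is a_s_5 = 781/1667.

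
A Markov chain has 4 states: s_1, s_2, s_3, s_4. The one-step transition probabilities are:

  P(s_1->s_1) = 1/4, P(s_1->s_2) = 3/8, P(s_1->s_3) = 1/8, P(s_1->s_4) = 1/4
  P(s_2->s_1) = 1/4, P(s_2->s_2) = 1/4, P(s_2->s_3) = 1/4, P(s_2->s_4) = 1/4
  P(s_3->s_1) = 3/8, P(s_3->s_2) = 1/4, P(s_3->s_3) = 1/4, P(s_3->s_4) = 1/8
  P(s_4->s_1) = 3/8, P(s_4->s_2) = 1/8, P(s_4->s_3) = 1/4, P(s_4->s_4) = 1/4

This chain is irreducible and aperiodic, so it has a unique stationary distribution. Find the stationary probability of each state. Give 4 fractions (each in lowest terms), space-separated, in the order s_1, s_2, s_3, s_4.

Answer: 158/519 45/173 110/519 116/519

Derivation:
The stationary distribution satisfies pi = pi * P, i.e.:
  pi_s_1 = 1/4*pi_s_1 + 1/4*pi_s_2 + 3/8*pi_s_3 + 3/8*pi_s_4
  pi_s_2 = 3/8*pi_s_1 + 1/4*pi_s_2 + 1/4*pi_s_3 + 1/8*pi_s_4
  pi_s_3 = 1/8*pi_s_1 + 1/4*pi_s_2 + 1/4*pi_s_3 + 1/4*pi_s_4
  pi_s_4 = 1/4*pi_s_1 + 1/4*pi_s_2 + 1/8*pi_s_3 + 1/4*pi_s_4
with normalization: pi_s_1 + pi_s_2 + pi_s_3 + pi_s_4 = 1.

Using the first 3 balance equations plus normalization, the linear system A*pi = b is:
  [-3/4, 1/4, 3/8, 3/8] . pi = 0
  [3/8, -3/4, 1/4, 1/8] . pi = 0
  [1/8, 1/4, -3/4, 1/4] . pi = 0
  [1, 1, 1, 1] . pi = 1

Solving yields:
  pi_s_1 = 158/519
  pi_s_2 = 45/173
  pi_s_3 = 110/519
  pi_s_4 = 116/519

Verification (pi * P):
  158/519*1/4 + 45/173*1/4 + 110/519*3/8 + 116/519*3/8 = 158/519 = pi_s_1  (ok)
  158/519*3/8 + 45/173*1/4 + 110/519*1/4 + 116/519*1/8 = 45/173 = pi_s_2  (ok)
  158/519*1/8 + 45/173*1/4 + 110/519*1/4 + 116/519*1/4 = 110/519 = pi_s_3  (ok)
  158/519*1/4 + 45/173*1/4 + 110/519*1/8 + 116/519*1/4 = 116/519 = pi_s_4  (ok)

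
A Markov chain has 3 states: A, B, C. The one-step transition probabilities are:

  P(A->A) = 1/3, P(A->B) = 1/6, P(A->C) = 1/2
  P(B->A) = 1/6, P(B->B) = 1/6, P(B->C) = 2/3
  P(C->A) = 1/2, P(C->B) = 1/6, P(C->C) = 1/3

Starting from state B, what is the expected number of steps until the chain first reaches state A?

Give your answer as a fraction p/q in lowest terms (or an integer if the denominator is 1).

Answer: 3

Derivation:
Let h_i = expected steps to first reach A from state i.
Boundary: h_A = 0.
First-step equations for the other states:
  h_B = 1 + 1/6*h_A + 1/6*h_B + 2/3*h_C
  h_C = 1 + 1/2*h_A + 1/6*h_B + 1/3*h_C

Substituting h_A = 0 and rearranging gives the linear system (I - Q) h = 1:
  [5/6, -2/3] . (h_B, h_C) = 1
  [-1/6, 2/3] . (h_B, h_C) = 1

Solving yields:
  h_B = 3
  h_C = 9/4

Starting state is B, so the expected hitting time is h_B = 3.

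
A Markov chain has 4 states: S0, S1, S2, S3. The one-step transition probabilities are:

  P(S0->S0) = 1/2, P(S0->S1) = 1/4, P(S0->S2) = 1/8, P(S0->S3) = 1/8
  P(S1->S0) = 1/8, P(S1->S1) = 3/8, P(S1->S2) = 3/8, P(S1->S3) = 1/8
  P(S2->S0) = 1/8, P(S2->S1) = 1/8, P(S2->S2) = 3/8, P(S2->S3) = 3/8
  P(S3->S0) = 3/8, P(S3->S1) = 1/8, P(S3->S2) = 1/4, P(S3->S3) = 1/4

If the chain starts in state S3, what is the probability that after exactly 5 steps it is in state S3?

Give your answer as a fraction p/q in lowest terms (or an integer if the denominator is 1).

Computing P^5 by repeated multiplication:
P^1 =
  S0: [1/2, 1/4, 1/8, 1/8]
  S1: [1/8, 3/8, 3/8, 1/8]
  S2: [1/8, 1/8, 3/8, 3/8]
  S3: [3/8, 1/8, 1/4, 1/4]
P^2 =
  S0: [11/32, 1/4, 15/64, 11/64]
  S1: [13/64, 15/64, 21/64, 15/64]
  S2: [17/64, 11/64, 19/64, 17/64]
  S3: [21/64, 13/64, 1/4, 7/32]
P^3 =
  S0: [19/64, 59/256, 137/512, 105/512]
  S1: [133/512, 107/512, 151/512, 121/512]
  S2: [149/512, 103/512, 141/512, 119/512]
  S3: [155/512, 111/512, 17/64, 55/256]
P^4 =
  S0: [589/2048, 225/1024, 1127/4096, 891/4096]
  S1: [1153/4096, 859/4096, 1149/4096, 935/4096]
  S2: [1197/4096, 867/4096, 1119/4096, 913/4096]
  S3: [1197/4096, 889/4096, 279/1024, 447/2048]
P^5 =
  S0: [2353/8192, 3537/16384, 9041/32768, 7241/32768]
  S1: [9425/32768, 6967/32768, 9047/32768, 7329/32768]
  S2: [9513/32768, 7027/32768, 8981/32768, 7247/32768]
  S3: [9475/32768, 7071/32768, 1125/4096, 3611/16384]

(P^5)[S3 -> S3] = 3611/16384

Answer: 3611/16384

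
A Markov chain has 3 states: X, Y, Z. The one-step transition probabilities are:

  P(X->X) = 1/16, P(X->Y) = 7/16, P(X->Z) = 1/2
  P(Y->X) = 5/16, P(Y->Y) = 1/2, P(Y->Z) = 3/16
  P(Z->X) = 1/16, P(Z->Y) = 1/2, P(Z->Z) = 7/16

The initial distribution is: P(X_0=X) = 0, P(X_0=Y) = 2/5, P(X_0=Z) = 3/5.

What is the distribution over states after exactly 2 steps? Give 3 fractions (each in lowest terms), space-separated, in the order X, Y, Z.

Propagating the distribution step by step (d_{t+1} = d_t * P):
d_0 = (X=0, Y=2/5, Z=3/5)
  d_1[X] = 0*1/16 + 2/5*5/16 + 3/5*1/16 = 13/80
  d_1[Y] = 0*7/16 + 2/5*1/2 + 3/5*1/2 = 1/2
  d_1[Z] = 0*1/2 + 2/5*3/16 + 3/5*7/16 = 27/80
d_1 = (X=13/80, Y=1/2, Z=27/80)
  d_2[X] = 13/80*1/16 + 1/2*5/16 + 27/80*1/16 = 3/16
  d_2[Y] = 13/80*7/16 + 1/2*1/2 + 27/80*1/2 = 627/1280
  d_2[Z] = 13/80*1/2 + 1/2*3/16 + 27/80*7/16 = 413/1280
d_2 = (X=3/16, Y=627/1280, Z=413/1280)

Answer: 3/16 627/1280 413/1280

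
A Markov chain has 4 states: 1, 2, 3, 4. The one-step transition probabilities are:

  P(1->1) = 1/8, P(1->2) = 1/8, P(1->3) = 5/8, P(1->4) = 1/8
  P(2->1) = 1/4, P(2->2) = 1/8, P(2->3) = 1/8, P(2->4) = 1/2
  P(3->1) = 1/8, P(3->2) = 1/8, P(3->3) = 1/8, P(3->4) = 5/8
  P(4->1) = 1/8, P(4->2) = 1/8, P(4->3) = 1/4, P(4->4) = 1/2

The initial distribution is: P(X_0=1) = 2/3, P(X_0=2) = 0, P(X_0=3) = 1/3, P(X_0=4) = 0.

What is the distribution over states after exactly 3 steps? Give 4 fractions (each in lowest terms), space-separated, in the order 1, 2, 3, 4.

Answer: 9/64 1/8 199/768 365/768

Derivation:
Propagating the distribution step by step (d_{t+1} = d_t * P):
d_0 = (1=2/3, 2=0, 3=1/3, 4=0)
  d_1[1] = 2/3*1/8 + 0*1/4 + 1/3*1/8 + 0*1/8 = 1/8
  d_1[2] = 2/3*1/8 + 0*1/8 + 1/3*1/8 + 0*1/8 = 1/8
  d_1[3] = 2/3*5/8 + 0*1/8 + 1/3*1/8 + 0*1/4 = 11/24
  d_1[4] = 2/3*1/8 + 0*1/2 + 1/3*5/8 + 0*1/2 = 7/24
d_1 = (1=1/8, 2=1/8, 3=11/24, 4=7/24)
  d_2[1] = 1/8*1/8 + 1/8*1/4 + 11/24*1/8 + 7/24*1/8 = 9/64
  d_2[2] = 1/8*1/8 + 1/8*1/8 + 11/24*1/8 + 7/24*1/8 = 1/8
  d_2[3] = 1/8*5/8 + 1/8*1/8 + 11/24*1/8 + 7/24*1/4 = 43/192
  d_2[4] = 1/8*1/8 + 1/8*1/2 + 11/24*5/8 + 7/24*1/2 = 49/96
d_2 = (1=9/64, 2=1/8, 3=43/192, 4=49/96)
  d_3[1] = 9/64*1/8 + 1/8*1/4 + 43/192*1/8 + 49/96*1/8 = 9/64
  d_3[2] = 9/64*1/8 + 1/8*1/8 + 43/192*1/8 + 49/96*1/8 = 1/8
  d_3[3] = 9/64*5/8 + 1/8*1/8 + 43/192*1/8 + 49/96*1/4 = 199/768
  d_3[4] = 9/64*1/8 + 1/8*1/2 + 43/192*5/8 + 49/96*1/2 = 365/768
d_3 = (1=9/64, 2=1/8, 3=199/768, 4=365/768)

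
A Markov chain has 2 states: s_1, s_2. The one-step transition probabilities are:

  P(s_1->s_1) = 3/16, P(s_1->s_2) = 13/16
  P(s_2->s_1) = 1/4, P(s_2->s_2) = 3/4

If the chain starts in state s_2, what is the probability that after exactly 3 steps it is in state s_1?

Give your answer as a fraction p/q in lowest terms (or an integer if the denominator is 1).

Answer: 241/1024

Derivation:
Computing P^3 by repeated multiplication:
P^1 =
  s_1: [3/16, 13/16]
  s_2: [1/4, 3/4]
P^2 =
  s_1: [61/256, 195/256]
  s_2: [15/64, 49/64]
P^3 =
  s_1: [963/4096, 3133/4096]
  s_2: [241/1024, 783/1024]

(P^3)[s_2 -> s_1] = 241/1024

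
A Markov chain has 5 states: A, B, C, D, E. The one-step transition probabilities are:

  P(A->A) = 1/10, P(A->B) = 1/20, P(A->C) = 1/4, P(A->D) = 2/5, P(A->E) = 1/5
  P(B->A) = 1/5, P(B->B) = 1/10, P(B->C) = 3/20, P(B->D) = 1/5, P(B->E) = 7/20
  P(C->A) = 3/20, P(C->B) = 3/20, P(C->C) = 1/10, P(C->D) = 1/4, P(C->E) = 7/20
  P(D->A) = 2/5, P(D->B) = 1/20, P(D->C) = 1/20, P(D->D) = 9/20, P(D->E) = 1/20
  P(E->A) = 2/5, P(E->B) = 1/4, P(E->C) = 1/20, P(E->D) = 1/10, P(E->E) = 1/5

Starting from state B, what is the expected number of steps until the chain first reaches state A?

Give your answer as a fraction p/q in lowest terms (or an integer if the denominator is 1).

Let h_i = expected steps to first reach A from state i.
Boundary: h_A = 0.
First-step equations for the other states:
  h_B = 1 + 1/5*h_A + 1/10*h_B + 3/20*h_C + 1/5*h_D + 7/20*h_E
  h_C = 1 + 3/20*h_A + 3/20*h_B + 1/10*h_C + 1/4*h_D + 7/20*h_E
  h_D = 1 + 2/5*h_A + 1/20*h_B + 1/20*h_C + 9/20*h_D + 1/20*h_E
  h_E = 1 + 2/5*h_A + 1/4*h_B + 1/20*h_C + 1/10*h_D + 1/5*h_E

Substituting h_A = 0 and rearranging gives the linear system (I - Q) h = 1:
  [9/10, -3/20, -1/5, -7/20] . (h_B, h_C, h_D, h_E) = 1
  [-3/20, 9/10, -1/4, -7/20] . (h_B, h_C, h_D, h_E) = 1
  [-1/20, -1/20, 11/20, -1/20] . (h_B, h_C, h_D, h_E) = 1
  [-1/4, -1/20, -1/10, 4/5] . (h_B, h_C, h_D, h_E) = 1

Solving yields:
  h_B = 140540/40987
  h_C = 145840/40987
  h_D = 111300/40987
  h_E = 118180/40987

Starting state is B, so the expected hitting time is h_B = 140540/40987.

Answer: 140540/40987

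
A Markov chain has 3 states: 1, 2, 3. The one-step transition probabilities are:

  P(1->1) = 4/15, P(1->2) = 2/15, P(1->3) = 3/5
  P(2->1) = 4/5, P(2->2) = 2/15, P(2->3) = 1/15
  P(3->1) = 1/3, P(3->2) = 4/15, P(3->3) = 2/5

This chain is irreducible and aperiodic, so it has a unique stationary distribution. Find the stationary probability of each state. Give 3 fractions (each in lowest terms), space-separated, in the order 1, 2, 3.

Answer: 113/286 27/143 119/286

Derivation:
The stationary distribution satisfies pi = pi * P, i.e.:
  pi_1 = 4/15*pi_1 + 4/5*pi_2 + 1/3*pi_3
  pi_2 = 2/15*pi_1 + 2/15*pi_2 + 4/15*pi_3
  pi_3 = 3/5*pi_1 + 1/15*pi_2 + 2/5*pi_3
with normalization: pi_1 + pi_2 + pi_3 = 1.

Using the first 2 balance equations plus normalization, the linear system A*pi = b is:
  [-11/15, 4/5, 1/3] . pi = 0
  [2/15, -13/15, 4/15] . pi = 0
  [1, 1, 1] . pi = 1

Solving yields:
  pi_1 = 113/286
  pi_2 = 27/143
  pi_3 = 119/286

Verification (pi * P):
  113/286*4/15 + 27/143*4/5 + 119/286*1/3 = 113/286 = pi_1  (ok)
  113/286*2/15 + 27/143*2/15 + 119/286*4/15 = 27/143 = pi_2  (ok)
  113/286*3/5 + 27/143*1/15 + 119/286*2/5 = 119/286 = pi_3  (ok)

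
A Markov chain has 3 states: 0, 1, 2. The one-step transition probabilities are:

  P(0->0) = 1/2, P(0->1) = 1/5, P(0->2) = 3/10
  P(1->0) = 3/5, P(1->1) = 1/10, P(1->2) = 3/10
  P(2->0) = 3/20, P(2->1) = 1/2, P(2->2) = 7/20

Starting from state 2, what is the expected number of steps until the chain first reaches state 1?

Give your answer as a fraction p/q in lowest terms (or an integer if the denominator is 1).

Answer: 65/28

Derivation:
Let h_i = expected steps to first reach 1 from state i.
Boundary: h_1 = 0.
First-step equations for the other states:
  h_0 = 1 + 1/2*h_0 + 1/5*h_1 + 3/10*h_2
  h_2 = 1 + 3/20*h_0 + 1/2*h_1 + 7/20*h_2

Substituting h_1 = 0 and rearranging gives the linear system (I - Q) h = 1:
  [1/2, -3/10] . (h_0, h_2) = 1
  [-3/20, 13/20] . (h_0, h_2) = 1

Solving yields:
  h_0 = 95/28
  h_2 = 65/28

Starting state is 2, so the expected hitting time is h_2 = 65/28.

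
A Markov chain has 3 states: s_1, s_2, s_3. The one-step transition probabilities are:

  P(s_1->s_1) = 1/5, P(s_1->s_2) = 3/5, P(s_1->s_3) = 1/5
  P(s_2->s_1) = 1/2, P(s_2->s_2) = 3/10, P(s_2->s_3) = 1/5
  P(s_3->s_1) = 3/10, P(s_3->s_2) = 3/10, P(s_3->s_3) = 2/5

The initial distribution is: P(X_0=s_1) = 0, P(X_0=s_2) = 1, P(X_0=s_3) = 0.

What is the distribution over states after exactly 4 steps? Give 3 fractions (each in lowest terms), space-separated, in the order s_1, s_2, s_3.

Propagating the distribution step by step (d_{t+1} = d_t * P):
d_0 = (s_1=0, s_2=1, s_3=0)
  d_1[s_1] = 0*1/5 + 1*1/2 + 0*3/10 = 1/2
  d_1[s_2] = 0*3/5 + 1*3/10 + 0*3/10 = 3/10
  d_1[s_3] = 0*1/5 + 1*1/5 + 0*2/5 = 1/5
d_1 = (s_1=1/2, s_2=3/10, s_3=1/5)
  d_2[s_1] = 1/2*1/5 + 3/10*1/2 + 1/5*3/10 = 31/100
  d_2[s_2] = 1/2*3/5 + 3/10*3/10 + 1/5*3/10 = 9/20
  d_2[s_3] = 1/2*1/5 + 3/10*1/5 + 1/5*2/5 = 6/25
d_2 = (s_1=31/100, s_2=9/20, s_3=6/25)
  d_3[s_1] = 31/100*1/5 + 9/20*1/2 + 6/25*3/10 = 359/1000
  d_3[s_2] = 31/100*3/5 + 9/20*3/10 + 6/25*3/10 = 393/1000
  d_3[s_3] = 31/100*1/5 + 9/20*1/5 + 6/25*2/5 = 31/125
d_3 = (s_1=359/1000, s_2=393/1000, s_3=31/125)
  d_4[s_1] = 359/1000*1/5 + 393/1000*1/2 + 31/125*3/10 = 3427/10000
  d_4[s_2] = 359/1000*3/5 + 393/1000*3/10 + 31/125*3/10 = 4077/10000
  d_4[s_3] = 359/1000*1/5 + 393/1000*1/5 + 31/125*2/5 = 156/625
d_4 = (s_1=3427/10000, s_2=4077/10000, s_3=156/625)

Answer: 3427/10000 4077/10000 156/625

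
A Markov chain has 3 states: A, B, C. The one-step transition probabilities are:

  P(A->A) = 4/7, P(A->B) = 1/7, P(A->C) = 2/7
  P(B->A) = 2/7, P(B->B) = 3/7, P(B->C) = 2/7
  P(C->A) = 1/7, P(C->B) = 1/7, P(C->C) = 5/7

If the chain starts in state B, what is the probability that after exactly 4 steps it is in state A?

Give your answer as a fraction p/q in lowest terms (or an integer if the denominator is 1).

Computing P^4 by repeated multiplication:
P^1 =
  A: [4/7, 1/7, 2/7]
  B: [2/7, 3/7, 2/7]
  C: [1/7, 1/7, 5/7]
P^2 =
  A: [20/49, 9/49, 20/49]
  B: [16/49, 13/49, 20/49]
  C: [11/49, 9/49, 29/49]
P^3 =
  A: [118/343, 67/343, 158/343]
  B: [110/343, 75/343, 158/343]
  C: [13/49, 67/343, 185/343]
P^4 =
  A: [764/2401, 477/2401, 1160/2401]
  B: [748/2401, 493/2401, 1160/2401]
  C: [683/2401, 477/2401, 1241/2401]

(P^4)[B -> A] = 748/2401

Answer: 748/2401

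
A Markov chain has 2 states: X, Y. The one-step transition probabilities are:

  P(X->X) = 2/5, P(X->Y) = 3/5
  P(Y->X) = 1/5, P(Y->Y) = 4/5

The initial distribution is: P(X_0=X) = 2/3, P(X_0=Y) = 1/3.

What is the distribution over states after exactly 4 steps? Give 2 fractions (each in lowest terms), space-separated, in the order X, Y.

Answer: 94/375 281/375

Derivation:
Propagating the distribution step by step (d_{t+1} = d_t * P):
d_0 = (X=2/3, Y=1/3)
  d_1[X] = 2/3*2/5 + 1/3*1/5 = 1/3
  d_1[Y] = 2/3*3/5 + 1/3*4/5 = 2/3
d_1 = (X=1/3, Y=2/3)
  d_2[X] = 1/3*2/5 + 2/3*1/5 = 4/15
  d_2[Y] = 1/3*3/5 + 2/3*4/5 = 11/15
d_2 = (X=4/15, Y=11/15)
  d_3[X] = 4/15*2/5 + 11/15*1/5 = 19/75
  d_3[Y] = 4/15*3/5 + 11/15*4/5 = 56/75
d_3 = (X=19/75, Y=56/75)
  d_4[X] = 19/75*2/5 + 56/75*1/5 = 94/375
  d_4[Y] = 19/75*3/5 + 56/75*4/5 = 281/375
d_4 = (X=94/375, Y=281/375)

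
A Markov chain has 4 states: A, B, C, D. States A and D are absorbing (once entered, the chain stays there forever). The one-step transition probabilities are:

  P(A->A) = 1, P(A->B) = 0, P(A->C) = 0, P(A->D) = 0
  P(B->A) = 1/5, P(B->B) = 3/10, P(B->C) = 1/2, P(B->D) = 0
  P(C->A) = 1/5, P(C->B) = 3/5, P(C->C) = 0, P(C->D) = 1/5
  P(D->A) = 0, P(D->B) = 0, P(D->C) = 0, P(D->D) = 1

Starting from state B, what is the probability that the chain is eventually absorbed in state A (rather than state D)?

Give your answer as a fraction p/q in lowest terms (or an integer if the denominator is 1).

Answer: 3/4

Derivation:
Let a_i = P(absorbed in A | start in state i).
Boundary conditions: a_A = 1, a_D = 0.
For each transient state i, a_i = sum_j P(i->j) * a_j:
  a_B = 1/5*a_A + 3/10*a_B + 1/2*a_C + 0*a_D
  a_C = 1/5*a_A + 3/5*a_B + 0*a_C + 1/5*a_D

Substituting a_A = 1 and a_D = 0, rearrange to (I - Q) a = r where r[i] = P(i -> A):
  [7/10, -1/2] . (a_B, a_C) = 1/5
  [-3/5, 1] . (a_B, a_C) = 1/5

Solving yields:
  a_B = 3/4
  a_C = 13/20

Starting state is B, so the absorption probability is a_B = 3/4.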